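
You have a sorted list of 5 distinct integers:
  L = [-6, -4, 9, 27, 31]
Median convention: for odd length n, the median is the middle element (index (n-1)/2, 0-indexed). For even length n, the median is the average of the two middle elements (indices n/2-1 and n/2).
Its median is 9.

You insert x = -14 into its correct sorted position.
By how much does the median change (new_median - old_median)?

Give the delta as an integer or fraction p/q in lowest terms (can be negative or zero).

Old median = 9
After inserting x = -14: new sorted = [-14, -6, -4, 9, 27, 31]
New median = 5/2
Delta = 5/2 - 9 = -13/2

Answer: -13/2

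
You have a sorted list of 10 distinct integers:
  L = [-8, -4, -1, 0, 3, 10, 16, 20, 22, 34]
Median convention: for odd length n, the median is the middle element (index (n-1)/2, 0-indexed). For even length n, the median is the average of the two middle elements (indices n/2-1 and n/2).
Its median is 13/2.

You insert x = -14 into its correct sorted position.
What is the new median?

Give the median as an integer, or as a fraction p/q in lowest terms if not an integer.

Old list (sorted, length 10): [-8, -4, -1, 0, 3, 10, 16, 20, 22, 34]
Old median = 13/2
Insert x = -14
Old length even (10). Middle pair: indices 4,5 = 3,10.
New length odd (11). New median = single middle element.
x = -14: 0 elements are < x, 10 elements are > x.
New sorted list: [-14, -8, -4, -1, 0, 3, 10, 16, 20, 22, 34]
New median = 3

Answer: 3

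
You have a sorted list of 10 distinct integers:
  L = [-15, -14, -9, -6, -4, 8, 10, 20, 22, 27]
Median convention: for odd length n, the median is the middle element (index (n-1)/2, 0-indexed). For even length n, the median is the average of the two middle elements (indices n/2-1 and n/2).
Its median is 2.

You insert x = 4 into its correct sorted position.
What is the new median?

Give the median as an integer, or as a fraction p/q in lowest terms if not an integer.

Answer: 4

Derivation:
Old list (sorted, length 10): [-15, -14, -9, -6, -4, 8, 10, 20, 22, 27]
Old median = 2
Insert x = 4
Old length even (10). Middle pair: indices 4,5 = -4,8.
New length odd (11). New median = single middle element.
x = 4: 5 elements are < x, 5 elements are > x.
New sorted list: [-15, -14, -9, -6, -4, 4, 8, 10, 20, 22, 27]
New median = 4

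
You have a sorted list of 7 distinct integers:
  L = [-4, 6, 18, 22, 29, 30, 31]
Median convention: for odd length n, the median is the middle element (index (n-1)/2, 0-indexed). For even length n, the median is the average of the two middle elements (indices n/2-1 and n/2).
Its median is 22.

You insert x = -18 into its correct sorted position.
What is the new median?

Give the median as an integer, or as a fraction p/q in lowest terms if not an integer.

Old list (sorted, length 7): [-4, 6, 18, 22, 29, 30, 31]
Old median = 22
Insert x = -18
Old length odd (7). Middle was index 3 = 22.
New length even (8). New median = avg of two middle elements.
x = -18: 0 elements are < x, 7 elements are > x.
New sorted list: [-18, -4, 6, 18, 22, 29, 30, 31]
New median = 20

Answer: 20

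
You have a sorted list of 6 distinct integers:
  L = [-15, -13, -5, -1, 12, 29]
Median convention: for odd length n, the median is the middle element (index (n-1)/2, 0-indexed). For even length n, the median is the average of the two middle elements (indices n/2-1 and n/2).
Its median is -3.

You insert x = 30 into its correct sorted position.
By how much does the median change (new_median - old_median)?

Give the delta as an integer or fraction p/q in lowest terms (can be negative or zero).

Answer: 2

Derivation:
Old median = -3
After inserting x = 30: new sorted = [-15, -13, -5, -1, 12, 29, 30]
New median = -1
Delta = -1 - -3 = 2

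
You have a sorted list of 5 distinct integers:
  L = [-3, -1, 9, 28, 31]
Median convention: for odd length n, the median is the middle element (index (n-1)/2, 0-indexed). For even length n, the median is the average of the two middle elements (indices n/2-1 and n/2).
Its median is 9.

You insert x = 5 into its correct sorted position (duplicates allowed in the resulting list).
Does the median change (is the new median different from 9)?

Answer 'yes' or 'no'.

Old median = 9
Insert x = 5
New median = 7
Changed? yes

Answer: yes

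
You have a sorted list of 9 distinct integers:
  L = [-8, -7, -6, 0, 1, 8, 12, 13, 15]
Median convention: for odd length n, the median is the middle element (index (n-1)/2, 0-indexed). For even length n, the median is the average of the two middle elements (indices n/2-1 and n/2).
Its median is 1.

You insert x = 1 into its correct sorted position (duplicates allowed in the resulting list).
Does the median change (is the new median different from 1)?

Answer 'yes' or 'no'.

Old median = 1
Insert x = 1
New median = 1
Changed? no

Answer: no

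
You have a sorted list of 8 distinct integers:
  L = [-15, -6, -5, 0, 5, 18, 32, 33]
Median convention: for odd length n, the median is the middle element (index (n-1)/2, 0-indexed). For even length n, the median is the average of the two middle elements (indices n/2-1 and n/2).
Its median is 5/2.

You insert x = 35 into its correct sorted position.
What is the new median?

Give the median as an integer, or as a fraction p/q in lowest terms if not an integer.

Answer: 5

Derivation:
Old list (sorted, length 8): [-15, -6, -5, 0, 5, 18, 32, 33]
Old median = 5/2
Insert x = 35
Old length even (8). Middle pair: indices 3,4 = 0,5.
New length odd (9). New median = single middle element.
x = 35: 8 elements are < x, 0 elements are > x.
New sorted list: [-15, -6, -5, 0, 5, 18, 32, 33, 35]
New median = 5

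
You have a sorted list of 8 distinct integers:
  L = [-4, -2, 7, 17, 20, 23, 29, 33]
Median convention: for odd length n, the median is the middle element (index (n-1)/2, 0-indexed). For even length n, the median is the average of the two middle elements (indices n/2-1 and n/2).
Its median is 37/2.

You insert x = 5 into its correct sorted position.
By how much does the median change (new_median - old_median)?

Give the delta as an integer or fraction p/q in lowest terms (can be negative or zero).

Answer: -3/2

Derivation:
Old median = 37/2
After inserting x = 5: new sorted = [-4, -2, 5, 7, 17, 20, 23, 29, 33]
New median = 17
Delta = 17 - 37/2 = -3/2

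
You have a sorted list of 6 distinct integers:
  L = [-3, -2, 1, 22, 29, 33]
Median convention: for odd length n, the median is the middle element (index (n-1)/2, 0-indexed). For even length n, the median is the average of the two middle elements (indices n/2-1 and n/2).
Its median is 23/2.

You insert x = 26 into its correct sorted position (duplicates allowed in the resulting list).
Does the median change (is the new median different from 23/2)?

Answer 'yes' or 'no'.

Old median = 23/2
Insert x = 26
New median = 22
Changed? yes

Answer: yes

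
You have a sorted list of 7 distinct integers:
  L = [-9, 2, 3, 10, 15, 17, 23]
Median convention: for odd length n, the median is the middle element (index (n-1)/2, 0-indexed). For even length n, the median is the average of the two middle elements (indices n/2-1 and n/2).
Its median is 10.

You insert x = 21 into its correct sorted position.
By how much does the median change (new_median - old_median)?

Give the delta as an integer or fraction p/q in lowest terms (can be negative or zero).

Old median = 10
After inserting x = 21: new sorted = [-9, 2, 3, 10, 15, 17, 21, 23]
New median = 25/2
Delta = 25/2 - 10 = 5/2

Answer: 5/2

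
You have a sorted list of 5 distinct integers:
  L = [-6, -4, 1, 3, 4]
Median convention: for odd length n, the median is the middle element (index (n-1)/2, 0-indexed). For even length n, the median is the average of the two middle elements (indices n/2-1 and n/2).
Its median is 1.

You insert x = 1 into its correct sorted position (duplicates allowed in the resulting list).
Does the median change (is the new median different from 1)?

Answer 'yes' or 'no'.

Old median = 1
Insert x = 1
New median = 1
Changed? no

Answer: no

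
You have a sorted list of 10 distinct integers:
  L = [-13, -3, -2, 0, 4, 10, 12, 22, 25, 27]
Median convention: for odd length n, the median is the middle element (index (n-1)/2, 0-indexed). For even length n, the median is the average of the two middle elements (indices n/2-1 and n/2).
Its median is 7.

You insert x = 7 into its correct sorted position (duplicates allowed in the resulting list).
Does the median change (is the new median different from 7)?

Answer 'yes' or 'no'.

Old median = 7
Insert x = 7
New median = 7
Changed? no

Answer: no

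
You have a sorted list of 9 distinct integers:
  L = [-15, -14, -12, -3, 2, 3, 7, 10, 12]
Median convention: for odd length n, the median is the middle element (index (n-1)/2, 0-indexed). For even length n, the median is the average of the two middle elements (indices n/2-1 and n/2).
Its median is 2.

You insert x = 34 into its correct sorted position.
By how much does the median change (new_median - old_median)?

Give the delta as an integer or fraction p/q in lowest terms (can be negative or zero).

Answer: 1/2

Derivation:
Old median = 2
After inserting x = 34: new sorted = [-15, -14, -12, -3, 2, 3, 7, 10, 12, 34]
New median = 5/2
Delta = 5/2 - 2 = 1/2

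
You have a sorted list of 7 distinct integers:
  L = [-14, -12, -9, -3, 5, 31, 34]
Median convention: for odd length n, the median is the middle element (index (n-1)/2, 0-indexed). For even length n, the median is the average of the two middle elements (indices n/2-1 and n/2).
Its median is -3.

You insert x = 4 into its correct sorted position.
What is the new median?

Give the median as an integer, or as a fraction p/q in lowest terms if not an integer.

Answer: 1/2

Derivation:
Old list (sorted, length 7): [-14, -12, -9, -3, 5, 31, 34]
Old median = -3
Insert x = 4
Old length odd (7). Middle was index 3 = -3.
New length even (8). New median = avg of two middle elements.
x = 4: 4 elements are < x, 3 elements are > x.
New sorted list: [-14, -12, -9, -3, 4, 5, 31, 34]
New median = 1/2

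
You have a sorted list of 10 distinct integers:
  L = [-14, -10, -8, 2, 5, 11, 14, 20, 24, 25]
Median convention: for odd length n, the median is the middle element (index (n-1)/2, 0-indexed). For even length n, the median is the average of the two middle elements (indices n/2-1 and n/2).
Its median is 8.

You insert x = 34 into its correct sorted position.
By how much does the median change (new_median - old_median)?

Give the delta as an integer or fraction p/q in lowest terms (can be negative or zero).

Answer: 3

Derivation:
Old median = 8
After inserting x = 34: new sorted = [-14, -10, -8, 2, 5, 11, 14, 20, 24, 25, 34]
New median = 11
Delta = 11 - 8 = 3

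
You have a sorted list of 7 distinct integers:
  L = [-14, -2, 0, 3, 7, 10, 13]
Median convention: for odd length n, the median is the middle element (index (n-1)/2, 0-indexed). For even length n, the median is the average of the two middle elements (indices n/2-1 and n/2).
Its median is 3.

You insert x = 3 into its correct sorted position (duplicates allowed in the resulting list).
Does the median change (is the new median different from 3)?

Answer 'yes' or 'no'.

Answer: no

Derivation:
Old median = 3
Insert x = 3
New median = 3
Changed? no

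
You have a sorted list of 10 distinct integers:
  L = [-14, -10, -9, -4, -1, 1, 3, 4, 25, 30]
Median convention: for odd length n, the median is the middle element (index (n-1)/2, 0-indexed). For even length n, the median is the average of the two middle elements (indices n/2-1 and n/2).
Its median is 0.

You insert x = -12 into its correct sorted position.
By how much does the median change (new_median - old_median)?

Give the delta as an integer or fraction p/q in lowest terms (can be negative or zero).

Old median = 0
After inserting x = -12: new sorted = [-14, -12, -10, -9, -4, -1, 1, 3, 4, 25, 30]
New median = -1
Delta = -1 - 0 = -1

Answer: -1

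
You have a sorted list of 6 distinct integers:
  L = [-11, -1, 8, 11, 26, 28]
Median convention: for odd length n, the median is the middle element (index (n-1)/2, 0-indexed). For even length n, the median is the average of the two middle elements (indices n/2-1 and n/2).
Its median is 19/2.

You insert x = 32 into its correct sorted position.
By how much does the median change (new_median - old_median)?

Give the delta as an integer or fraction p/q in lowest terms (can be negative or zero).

Old median = 19/2
After inserting x = 32: new sorted = [-11, -1, 8, 11, 26, 28, 32]
New median = 11
Delta = 11 - 19/2 = 3/2

Answer: 3/2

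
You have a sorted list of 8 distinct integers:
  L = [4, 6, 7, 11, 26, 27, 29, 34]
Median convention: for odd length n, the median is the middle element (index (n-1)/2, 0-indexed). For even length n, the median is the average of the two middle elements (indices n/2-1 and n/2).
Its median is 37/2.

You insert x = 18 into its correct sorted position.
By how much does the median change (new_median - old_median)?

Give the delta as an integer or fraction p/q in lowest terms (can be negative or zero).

Old median = 37/2
After inserting x = 18: new sorted = [4, 6, 7, 11, 18, 26, 27, 29, 34]
New median = 18
Delta = 18 - 37/2 = -1/2

Answer: -1/2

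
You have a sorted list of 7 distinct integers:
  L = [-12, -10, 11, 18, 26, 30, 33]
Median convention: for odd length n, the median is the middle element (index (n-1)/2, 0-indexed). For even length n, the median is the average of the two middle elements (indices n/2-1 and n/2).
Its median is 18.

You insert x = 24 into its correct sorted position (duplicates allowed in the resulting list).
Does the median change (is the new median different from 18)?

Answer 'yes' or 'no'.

Answer: yes

Derivation:
Old median = 18
Insert x = 24
New median = 21
Changed? yes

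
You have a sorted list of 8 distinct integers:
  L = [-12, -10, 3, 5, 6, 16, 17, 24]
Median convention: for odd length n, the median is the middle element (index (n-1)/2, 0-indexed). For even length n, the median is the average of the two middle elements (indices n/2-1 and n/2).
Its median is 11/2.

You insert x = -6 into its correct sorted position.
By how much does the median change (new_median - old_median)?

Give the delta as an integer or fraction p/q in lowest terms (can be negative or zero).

Old median = 11/2
After inserting x = -6: new sorted = [-12, -10, -6, 3, 5, 6, 16, 17, 24]
New median = 5
Delta = 5 - 11/2 = -1/2

Answer: -1/2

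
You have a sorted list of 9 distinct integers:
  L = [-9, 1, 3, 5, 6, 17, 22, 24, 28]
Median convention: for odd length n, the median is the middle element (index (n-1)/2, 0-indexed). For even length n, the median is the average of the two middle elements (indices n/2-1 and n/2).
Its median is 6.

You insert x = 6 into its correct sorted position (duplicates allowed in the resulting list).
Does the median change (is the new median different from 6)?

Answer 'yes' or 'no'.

Answer: no

Derivation:
Old median = 6
Insert x = 6
New median = 6
Changed? no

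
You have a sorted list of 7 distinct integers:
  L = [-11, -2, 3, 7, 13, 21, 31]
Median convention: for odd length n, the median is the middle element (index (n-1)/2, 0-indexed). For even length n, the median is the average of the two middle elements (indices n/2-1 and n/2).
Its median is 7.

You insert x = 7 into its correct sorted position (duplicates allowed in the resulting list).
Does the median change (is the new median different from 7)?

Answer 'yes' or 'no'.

Answer: no

Derivation:
Old median = 7
Insert x = 7
New median = 7
Changed? no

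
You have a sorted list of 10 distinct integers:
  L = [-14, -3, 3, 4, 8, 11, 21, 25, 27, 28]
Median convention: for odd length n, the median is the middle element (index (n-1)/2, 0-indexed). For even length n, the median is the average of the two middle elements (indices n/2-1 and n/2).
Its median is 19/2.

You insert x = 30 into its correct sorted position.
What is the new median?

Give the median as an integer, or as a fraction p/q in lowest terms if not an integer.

Old list (sorted, length 10): [-14, -3, 3, 4, 8, 11, 21, 25, 27, 28]
Old median = 19/2
Insert x = 30
Old length even (10). Middle pair: indices 4,5 = 8,11.
New length odd (11). New median = single middle element.
x = 30: 10 elements are < x, 0 elements are > x.
New sorted list: [-14, -3, 3, 4, 8, 11, 21, 25, 27, 28, 30]
New median = 11

Answer: 11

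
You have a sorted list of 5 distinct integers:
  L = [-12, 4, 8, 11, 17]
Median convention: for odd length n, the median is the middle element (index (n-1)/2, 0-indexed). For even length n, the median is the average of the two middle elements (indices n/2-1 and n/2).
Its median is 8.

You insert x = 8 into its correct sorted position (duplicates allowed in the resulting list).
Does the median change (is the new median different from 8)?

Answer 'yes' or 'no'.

Old median = 8
Insert x = 8
New median = 8
Changed? no

Answer: no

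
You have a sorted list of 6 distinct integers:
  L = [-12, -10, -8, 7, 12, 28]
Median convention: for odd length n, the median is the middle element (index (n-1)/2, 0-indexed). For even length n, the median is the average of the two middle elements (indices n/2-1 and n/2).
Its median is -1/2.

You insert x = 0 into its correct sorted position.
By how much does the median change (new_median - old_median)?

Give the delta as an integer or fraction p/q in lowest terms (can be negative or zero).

Old median = -1/2
After inserting x = 0: new sorted = [-12, -10, -8, 0, 7, 12, 28]
New median = 0
Delta = 0 - -1/2 = 1/2

Answer: 1/2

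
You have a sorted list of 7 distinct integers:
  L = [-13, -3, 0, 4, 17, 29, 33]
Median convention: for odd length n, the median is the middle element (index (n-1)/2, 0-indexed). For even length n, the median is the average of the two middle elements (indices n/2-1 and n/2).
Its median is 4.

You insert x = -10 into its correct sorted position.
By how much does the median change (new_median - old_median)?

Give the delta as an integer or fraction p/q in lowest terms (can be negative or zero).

Answer: -2

Derivation:
Old median = 4
After inserting x = -10: new sorted = [-13, -10, -3, 0, 4, 17, 29, 33]
New median = 2
Delta = 2 - 4 = -2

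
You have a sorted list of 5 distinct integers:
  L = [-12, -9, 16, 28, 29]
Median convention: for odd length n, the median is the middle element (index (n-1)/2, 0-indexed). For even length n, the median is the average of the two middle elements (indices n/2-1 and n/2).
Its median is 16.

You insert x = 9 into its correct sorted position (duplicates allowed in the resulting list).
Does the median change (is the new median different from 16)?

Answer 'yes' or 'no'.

Old median = 16
Insert x = 9
New median = 25/2
Changed? yes

Answer: yes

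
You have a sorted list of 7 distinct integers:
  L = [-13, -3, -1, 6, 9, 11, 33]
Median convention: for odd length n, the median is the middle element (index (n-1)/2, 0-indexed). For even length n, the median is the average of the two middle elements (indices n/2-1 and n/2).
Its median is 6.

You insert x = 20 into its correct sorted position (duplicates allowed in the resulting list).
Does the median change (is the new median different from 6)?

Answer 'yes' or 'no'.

Answer: yes

Derivation:
Old median = 6
Insert x = 20
New median = 15/2
Changed? yes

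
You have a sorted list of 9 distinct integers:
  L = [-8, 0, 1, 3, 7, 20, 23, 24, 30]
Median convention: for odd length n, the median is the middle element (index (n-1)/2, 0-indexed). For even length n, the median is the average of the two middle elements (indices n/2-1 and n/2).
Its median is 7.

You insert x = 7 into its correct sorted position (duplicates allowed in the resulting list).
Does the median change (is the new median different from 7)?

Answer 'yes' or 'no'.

Answer: no

Derivation:
Old median = 7
Insert x = 7
New median = 7
Changed? no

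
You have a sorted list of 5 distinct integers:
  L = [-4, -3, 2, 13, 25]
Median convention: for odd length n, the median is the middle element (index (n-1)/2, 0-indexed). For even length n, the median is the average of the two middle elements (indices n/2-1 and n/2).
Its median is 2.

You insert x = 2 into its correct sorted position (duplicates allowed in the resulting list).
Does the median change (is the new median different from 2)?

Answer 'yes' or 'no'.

Answer: no

Derivation:
Old median = 2
Insert x = 2
New median = 2
Changed? no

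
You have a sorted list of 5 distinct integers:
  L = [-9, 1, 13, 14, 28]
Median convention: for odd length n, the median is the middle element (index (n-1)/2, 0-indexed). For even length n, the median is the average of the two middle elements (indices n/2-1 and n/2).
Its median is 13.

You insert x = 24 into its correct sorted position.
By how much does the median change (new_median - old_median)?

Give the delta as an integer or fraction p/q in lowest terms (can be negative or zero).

Old median = 13
After inserting x = 24: new sorted = [-9, 1, 13, 14, 24, 28]
New median = 27/2
Delta = 27/2 - 13 = 1/2

Answer: 1/2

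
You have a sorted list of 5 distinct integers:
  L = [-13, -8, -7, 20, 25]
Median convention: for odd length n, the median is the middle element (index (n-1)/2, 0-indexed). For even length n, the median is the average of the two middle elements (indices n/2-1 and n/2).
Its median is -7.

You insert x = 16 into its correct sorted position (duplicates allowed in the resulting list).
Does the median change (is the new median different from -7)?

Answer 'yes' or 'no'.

Old median = -7
Insert x = 16
New median = 9/2
Changed? yes

Answer: yes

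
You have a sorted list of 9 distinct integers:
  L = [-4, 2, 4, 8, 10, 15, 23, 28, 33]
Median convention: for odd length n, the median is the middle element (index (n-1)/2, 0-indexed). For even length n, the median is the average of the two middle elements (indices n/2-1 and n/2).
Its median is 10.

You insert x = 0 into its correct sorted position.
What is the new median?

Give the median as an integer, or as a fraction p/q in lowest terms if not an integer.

Answer: 9

Derivation:
Old list (sorted, length 9): [-4, 2, 4, 8, 10, 15, 23, 28, 33]
Old median = 10
Insert x = 0
Old length odd (9). Middle was index 4 = 10.
New length even (10). New median = avg of two middle elements.
x = 0: 1 elements are < x, 8 elements are > x.
New sorted list: [-4, 0, 2, 4, 8, 10, 15, 23, 28, 33]
New median = 9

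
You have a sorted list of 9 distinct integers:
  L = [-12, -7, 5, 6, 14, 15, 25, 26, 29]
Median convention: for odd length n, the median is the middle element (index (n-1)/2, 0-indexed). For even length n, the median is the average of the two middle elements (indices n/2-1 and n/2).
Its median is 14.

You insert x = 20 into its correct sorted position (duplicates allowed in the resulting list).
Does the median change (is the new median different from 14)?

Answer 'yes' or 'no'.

Answer: yes

Derivation:
Old median = 14
Insert x = 20
New median = 29/2
Changed? yes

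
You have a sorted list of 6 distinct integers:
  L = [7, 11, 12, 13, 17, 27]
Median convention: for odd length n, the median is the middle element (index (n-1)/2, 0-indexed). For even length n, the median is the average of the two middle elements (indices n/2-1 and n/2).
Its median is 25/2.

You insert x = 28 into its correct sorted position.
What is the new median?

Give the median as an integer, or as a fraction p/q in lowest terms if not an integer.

Old list (sorted, length 6): [7, 11, 12, 13, 17, 27]
Old median = 25/2
Insert x = 28
Old length even (6). Middle pair: indices 2,3 = 12,13.
New length odd (7). New median = single middle element.
x = 28: 6 elements are < x, 0 elements are > x.
New sorted list: [7, 11, 12, 13, 17, 27, 28]
New median = 13

Answer: 13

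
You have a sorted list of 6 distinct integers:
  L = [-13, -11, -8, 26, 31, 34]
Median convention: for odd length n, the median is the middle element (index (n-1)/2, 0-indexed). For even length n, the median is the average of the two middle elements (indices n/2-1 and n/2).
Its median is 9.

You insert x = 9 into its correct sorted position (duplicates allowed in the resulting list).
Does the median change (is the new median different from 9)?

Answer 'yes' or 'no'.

Old median = 9
Insert x = 9
New median = 9
Changed? no

Answer: no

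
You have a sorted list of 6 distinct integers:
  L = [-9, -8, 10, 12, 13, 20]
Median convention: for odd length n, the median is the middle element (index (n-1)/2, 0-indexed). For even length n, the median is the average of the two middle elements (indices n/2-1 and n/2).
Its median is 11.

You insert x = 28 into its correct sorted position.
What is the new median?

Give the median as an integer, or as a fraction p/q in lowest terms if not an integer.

Old list (sorted, length 6): [-9, -8, 10, 12, 13, 20]
Old median = 11
Insert x = 28
Old length even (6). Middle pair: indices 2,3 = 10,12.
New length odd (7). New median = single middle element.
x = 28: 6 elements are < x, 0 elements are > x.
New sorted list: [-9, -8, 10, 12, 13, 20, 28]
New median = 12

Answer: 12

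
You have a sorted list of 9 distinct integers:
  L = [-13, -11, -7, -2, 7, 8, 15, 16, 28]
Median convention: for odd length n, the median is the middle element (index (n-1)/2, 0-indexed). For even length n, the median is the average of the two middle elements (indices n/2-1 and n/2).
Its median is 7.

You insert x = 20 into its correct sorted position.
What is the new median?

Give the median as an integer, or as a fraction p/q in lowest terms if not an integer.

Answer: 15/2

Derivation:
Old list (sorted, length 9): [-13, -11, -7, -2, 7, 8, 15, 16, 28]
Old median = 7
Insert x = 20
Old length odd (9). Middle was index 4 = 7.
New length even (10). New median = avg of two middle elements.
x = 20: 8 elements are < x, 1 elements are > x.
New sorted list: [-13, -11, -7, -2, 7, 8, 15, 16, 20, 28]
New median = 15/2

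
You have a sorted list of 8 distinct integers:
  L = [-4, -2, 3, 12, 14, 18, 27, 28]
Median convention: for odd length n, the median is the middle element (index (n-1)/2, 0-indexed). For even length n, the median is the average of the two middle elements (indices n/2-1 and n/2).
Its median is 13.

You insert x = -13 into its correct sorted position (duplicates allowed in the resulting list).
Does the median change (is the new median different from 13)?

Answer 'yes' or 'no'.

Answer: yes

Derivation:
Old median = 13
Insert x = -13
New median = 12
Changed? yes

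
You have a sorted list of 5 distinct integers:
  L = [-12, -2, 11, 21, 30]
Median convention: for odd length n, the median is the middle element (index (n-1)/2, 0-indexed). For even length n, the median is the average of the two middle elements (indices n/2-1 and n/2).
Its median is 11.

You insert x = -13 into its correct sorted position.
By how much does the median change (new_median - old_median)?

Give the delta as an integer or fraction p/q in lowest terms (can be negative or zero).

Old median = 11
After inserting x = -13: new sorted = [-13, -12, -2, 11, 21, 30]
New median = 9/2
Delta = 9/2 - 11 = -13/2

Answer: -13/2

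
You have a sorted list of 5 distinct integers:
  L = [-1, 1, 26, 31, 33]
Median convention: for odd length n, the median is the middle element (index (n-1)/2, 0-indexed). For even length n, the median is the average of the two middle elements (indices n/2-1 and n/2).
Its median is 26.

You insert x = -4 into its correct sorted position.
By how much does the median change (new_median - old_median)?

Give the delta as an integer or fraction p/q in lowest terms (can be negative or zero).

Old median = 26
After inserting x = -4: new sorted = [-4, -1, 1, 26, 31, 33]
New median = 27/2
Delta = 27/2 - 26 = -25/2

Answer: -25/2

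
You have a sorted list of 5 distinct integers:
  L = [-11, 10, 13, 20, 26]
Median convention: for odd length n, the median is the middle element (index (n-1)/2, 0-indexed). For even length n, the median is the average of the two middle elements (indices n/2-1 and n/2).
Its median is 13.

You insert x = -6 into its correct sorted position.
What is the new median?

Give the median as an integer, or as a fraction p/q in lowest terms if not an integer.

Old list (sorted, length 5): [-11, 10, 13, 20, 26]
Old median = 13
Insert x = -6
Old length odd (5). Middle was index 2 = 13.
New length even (6). New median = avg of two middle elements.
x = -6: 1 elements are < x, 4 elements are > x.
New sorted list: [-11, -6, 10, 13, 20, 26]
New median = 23/2

Answer: 23/2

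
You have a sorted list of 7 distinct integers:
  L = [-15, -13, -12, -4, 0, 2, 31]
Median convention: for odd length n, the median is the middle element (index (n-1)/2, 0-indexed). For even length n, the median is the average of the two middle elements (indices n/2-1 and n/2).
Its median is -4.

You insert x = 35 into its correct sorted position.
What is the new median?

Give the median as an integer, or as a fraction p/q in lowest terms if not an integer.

Old list (sorted, length 7): [-15, -13, -12, -4, 0, 2, 31]
Old median = -4
Insert x = 35
Old length odd (7). Middle was index 3 = -4.
New length even (8). New median = avg of two middle elements.
x = 35: 7 elements are < x, 0 elements are > x.
New sorted list: [-15, -13, -12, -4, 0, 2, 31, 35]
New median = -2

Answer: -2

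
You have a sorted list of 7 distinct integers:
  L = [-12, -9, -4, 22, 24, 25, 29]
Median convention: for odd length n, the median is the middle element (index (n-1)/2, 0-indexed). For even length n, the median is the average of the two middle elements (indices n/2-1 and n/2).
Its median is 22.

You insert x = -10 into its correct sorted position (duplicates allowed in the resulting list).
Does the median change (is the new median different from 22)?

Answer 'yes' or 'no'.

Old median = 22
Insert x = -10
New median = 9
Changed? yes

Answer: yes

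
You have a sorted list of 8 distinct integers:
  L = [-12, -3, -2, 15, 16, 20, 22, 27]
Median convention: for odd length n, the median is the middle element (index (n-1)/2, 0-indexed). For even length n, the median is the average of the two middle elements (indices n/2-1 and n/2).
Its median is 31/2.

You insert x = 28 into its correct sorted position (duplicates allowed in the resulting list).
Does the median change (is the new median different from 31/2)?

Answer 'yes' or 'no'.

Old median = 31/2
Insert x = 28
New median = 16
Changed? yes

Answer: yes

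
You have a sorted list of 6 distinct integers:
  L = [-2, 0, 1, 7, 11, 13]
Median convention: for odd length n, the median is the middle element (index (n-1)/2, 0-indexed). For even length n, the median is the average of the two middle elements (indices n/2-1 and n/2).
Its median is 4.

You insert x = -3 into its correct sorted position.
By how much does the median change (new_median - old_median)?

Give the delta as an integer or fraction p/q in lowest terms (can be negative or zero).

Answer: -3

Derivation:
Old median = 4
After inserting x = -3: new sorted = [-3, -2, 0, 1, 7, 11, 13]
New median = 1
Delta = 1 - 4 = -3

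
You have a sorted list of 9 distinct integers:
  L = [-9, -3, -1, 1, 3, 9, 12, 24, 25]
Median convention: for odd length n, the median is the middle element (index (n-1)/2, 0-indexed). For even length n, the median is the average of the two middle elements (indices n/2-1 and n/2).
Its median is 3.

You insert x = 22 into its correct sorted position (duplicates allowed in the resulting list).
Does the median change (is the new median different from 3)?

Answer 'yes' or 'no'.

Answer: yes

Derivation:
Old median = 3
Insert x = 22
New median = 6
Changed? yes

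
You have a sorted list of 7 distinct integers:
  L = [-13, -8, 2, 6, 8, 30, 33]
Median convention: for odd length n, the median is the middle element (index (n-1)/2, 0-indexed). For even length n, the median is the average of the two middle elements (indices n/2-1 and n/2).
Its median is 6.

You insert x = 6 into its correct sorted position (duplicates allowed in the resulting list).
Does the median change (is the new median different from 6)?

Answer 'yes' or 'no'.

Answer: no

Derivation:
Old median = 6
Insert x = 6
New median = 6
Changed? no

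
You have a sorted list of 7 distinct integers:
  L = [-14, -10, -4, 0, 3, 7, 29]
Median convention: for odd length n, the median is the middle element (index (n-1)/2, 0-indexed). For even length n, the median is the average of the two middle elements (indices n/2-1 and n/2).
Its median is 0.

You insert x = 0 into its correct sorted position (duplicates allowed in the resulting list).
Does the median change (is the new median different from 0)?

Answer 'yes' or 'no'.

Old median = 0
Insert x = 0
New median = 0
Changed? no

Answer: no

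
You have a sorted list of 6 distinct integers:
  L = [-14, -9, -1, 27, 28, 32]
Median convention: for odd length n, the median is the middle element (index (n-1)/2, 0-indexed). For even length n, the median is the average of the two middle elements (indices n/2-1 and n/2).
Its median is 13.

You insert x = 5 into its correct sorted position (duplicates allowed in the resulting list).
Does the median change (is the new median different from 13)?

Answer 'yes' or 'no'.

Answer: yes

Derivation:
Old median = 13
Insert x = 5
New median = 5
Changed? yes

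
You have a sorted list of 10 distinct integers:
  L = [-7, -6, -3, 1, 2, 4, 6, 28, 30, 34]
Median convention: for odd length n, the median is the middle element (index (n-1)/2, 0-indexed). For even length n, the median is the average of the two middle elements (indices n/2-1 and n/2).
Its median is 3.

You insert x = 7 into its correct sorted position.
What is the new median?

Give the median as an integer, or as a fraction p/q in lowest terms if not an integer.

Old list (sorted, length 10): [-7, -6, -3, 1, 2, 4, 6, 28, 30, 34]
Old median = 3
Insert x = 7
Old length even (10). Middle pair: indices 4,5 = 2,4.
New length odd (11). New median = single middle element.
x = 7: 7 elements are < x, 3 elements are > x.
New sorted list: [-7, -6, -3, 1, 2, 4, 6, 7, 28, 30, 34]
New median = 4

Answer: 4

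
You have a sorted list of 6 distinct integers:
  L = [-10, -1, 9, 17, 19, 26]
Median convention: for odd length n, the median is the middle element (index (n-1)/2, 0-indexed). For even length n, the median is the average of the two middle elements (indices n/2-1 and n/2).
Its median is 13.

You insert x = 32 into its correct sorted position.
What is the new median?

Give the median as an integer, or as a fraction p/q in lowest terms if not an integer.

Old list (sorted, length 6): [-10, -1, 9, 17, 19, 26]
Old median = 13
Insert x = 32
Old length even (6). Middle pair: indices 2,3 = 9,17.
New length odd (7). New median = single middle element.
x = 32: 6 elements are < x, 0 elements are > x.
New sorted list: [-10, -1, 9, 17, 19, 26, 32]
New median = 17

Answer: 17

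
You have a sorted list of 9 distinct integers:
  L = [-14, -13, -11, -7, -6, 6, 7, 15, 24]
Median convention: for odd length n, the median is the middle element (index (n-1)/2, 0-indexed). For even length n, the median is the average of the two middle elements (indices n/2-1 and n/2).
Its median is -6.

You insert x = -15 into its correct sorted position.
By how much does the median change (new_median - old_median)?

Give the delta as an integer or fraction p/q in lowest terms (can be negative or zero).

Answer: -1/2

Derivation:
Old median = -6
After inserting x = -15: new sorted = [-15, -14, -13, -11, -7, -6, 6, 7, 15, 24]
New median = -13/2
Delta = -13/2 - -6 = -1/2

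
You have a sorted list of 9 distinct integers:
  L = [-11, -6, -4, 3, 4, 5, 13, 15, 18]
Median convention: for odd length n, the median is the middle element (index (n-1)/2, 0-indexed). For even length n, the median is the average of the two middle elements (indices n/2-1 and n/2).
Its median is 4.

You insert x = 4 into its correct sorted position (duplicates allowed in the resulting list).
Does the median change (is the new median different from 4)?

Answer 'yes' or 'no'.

Old median = 4
Insert x = 4
New median = 4
Changed? no

Answer: no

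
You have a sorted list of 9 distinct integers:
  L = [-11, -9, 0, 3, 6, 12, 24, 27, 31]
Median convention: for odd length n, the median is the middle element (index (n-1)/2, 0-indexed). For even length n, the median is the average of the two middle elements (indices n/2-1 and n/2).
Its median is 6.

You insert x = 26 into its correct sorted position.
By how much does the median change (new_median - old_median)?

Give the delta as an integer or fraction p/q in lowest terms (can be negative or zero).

Old median = 6
After inserting x = 26: new sorted = [-11, -9, 0, 3, 6, 12, 24, 26, 27, 31]
New median = 9
Delta = 9 - 6 = 3

Answer: 3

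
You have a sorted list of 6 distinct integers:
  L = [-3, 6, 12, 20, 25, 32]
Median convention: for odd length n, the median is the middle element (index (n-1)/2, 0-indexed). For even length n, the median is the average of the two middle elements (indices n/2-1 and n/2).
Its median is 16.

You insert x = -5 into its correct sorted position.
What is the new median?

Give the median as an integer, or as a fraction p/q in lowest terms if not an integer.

Answer: 12

Derivation:
Old list (sorted, length 6): [-3, 6, 12, 20, 25, 32]
Old median = 16
Insert x = -5
Old length even (6). Middle pair: indices 2,3 = 12,20.
New length odd (7). New median = single middle element.
x = -5: 0 elements are < x, 6 elements are > x.
New sorted list: [-5, -3, 6, 12, 20, 25, 32]
New median = 12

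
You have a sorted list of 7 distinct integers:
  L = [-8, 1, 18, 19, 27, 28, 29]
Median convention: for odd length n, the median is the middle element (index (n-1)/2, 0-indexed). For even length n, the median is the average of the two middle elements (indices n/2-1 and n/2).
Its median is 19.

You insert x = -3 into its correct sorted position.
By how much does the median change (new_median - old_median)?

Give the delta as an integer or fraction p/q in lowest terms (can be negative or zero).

Answer: -1/2

Derivation:
Old median = 19
After inserting x = -3: new sorted = [-8, -3, 1, 18, 19, 27, 28, 29]
New median = 37/2
Delta = 37/2 - 19 = -1/2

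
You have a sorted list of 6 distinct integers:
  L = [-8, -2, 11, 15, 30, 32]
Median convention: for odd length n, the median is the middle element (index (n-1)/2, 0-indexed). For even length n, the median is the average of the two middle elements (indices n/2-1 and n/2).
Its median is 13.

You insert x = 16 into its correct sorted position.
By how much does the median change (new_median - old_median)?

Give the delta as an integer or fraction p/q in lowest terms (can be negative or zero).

Answer: 2

Derivation:
Old median = 13
After inserting x = 16: new sorted = [-8, -2, 11, 15, 16, 30, 32]
New median = 15
Delta = 15 - 13 = 2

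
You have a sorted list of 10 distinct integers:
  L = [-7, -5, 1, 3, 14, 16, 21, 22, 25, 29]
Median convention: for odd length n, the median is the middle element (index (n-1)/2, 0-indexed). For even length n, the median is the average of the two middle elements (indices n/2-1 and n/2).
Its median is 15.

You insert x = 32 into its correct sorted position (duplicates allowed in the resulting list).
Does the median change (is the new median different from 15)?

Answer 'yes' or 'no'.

Answer: yes

Derivation:
Old median = 15
Insert x = 32
New median = 16
Changed? yes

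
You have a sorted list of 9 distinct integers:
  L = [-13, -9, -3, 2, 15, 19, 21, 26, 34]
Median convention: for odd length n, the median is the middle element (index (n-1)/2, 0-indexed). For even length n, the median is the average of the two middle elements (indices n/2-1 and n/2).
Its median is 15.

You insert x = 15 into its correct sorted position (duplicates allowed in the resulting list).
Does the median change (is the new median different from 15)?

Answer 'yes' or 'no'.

Old median = 15
Insert x = 15
New median = 15
Changed? no

Answer: no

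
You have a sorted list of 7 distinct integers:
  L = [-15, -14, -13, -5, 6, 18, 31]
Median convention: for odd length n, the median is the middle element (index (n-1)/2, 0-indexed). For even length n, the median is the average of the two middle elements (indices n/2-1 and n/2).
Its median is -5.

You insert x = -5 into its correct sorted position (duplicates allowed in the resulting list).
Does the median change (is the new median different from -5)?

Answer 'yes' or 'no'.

Answer: no

Derivation:
Old median = -5
Insert x = -5
New median = -5
Changed? no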